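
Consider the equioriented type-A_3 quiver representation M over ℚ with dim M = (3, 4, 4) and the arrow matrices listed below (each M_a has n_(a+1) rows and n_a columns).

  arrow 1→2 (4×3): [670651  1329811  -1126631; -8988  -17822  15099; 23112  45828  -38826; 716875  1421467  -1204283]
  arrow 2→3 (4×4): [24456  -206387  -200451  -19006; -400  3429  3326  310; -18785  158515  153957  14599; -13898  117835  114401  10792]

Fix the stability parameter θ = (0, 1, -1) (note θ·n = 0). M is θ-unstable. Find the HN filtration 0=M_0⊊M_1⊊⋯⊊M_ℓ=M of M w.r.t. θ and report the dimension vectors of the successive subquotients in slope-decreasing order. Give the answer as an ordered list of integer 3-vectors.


Via rank(M_{q-1}∘⋯∘M_p): M ≅ I[1,1], I[1,2], I[1,3], I[2,3]^2, I[3,3].
μ_θ-semistable layers: μ^(1)=1; μ^(2)=0; μ^(3)=-1

((0, 1, 0); (3, 3, 3); (0, 0, 1))


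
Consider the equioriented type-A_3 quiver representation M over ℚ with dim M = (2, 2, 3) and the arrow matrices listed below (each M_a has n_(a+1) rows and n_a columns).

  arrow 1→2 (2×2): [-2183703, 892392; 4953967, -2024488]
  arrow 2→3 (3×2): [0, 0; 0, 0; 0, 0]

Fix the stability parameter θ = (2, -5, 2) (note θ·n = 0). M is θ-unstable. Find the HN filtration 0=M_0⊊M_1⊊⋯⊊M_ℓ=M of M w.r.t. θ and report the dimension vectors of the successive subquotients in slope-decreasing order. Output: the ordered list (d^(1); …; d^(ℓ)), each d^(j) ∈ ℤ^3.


Barcode: M ≅ I[1,1], I[1,2], I[2,2], I[3,3]^3. HN layers by μ_θ (3 steps, strictly decreasing):
  μ^(1)=2; μ^(2)=-3/2; μ^(3)=-5

((1, 0, 3); (1, 1, 0); (0, 1, 0))


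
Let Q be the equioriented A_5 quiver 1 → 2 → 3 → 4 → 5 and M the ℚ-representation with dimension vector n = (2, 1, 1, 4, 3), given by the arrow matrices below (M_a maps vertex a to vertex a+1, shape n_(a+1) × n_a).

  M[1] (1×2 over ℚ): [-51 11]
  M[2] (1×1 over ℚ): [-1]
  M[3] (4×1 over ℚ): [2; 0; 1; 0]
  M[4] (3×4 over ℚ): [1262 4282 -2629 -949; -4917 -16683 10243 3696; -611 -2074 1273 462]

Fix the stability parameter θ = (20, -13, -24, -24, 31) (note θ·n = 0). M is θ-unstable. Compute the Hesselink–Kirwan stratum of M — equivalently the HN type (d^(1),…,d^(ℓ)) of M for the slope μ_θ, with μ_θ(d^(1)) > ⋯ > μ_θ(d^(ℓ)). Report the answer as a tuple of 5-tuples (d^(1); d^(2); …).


Interval decomposition of M: I[1,1], I[1,5], I[4,4], I[4,5]^2.
HN type (ℓ=4): μ^(1)=31; μ^(2)=20; μ^(3)=-41/4; μ^(4)=-24

((0, 0, 0, 0, 3); (1, 0, 0, 0, 0); (1, 1, 1, 1, 0); (0, 0, 0, 3, 0))


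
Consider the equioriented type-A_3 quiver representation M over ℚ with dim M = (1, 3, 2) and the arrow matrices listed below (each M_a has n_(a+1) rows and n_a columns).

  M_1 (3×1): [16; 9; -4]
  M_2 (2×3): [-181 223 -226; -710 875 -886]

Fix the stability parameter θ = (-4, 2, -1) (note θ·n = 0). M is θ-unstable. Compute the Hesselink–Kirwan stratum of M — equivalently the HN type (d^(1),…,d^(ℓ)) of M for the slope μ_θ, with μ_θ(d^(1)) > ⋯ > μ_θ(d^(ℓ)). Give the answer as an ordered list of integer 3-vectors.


Barcode: M ≅ I[1,3], I[2,2], I[2,3]. HN layers by μ_θ (3 steps, strictly decreasing):
  μ^(1)=2; μ^(2)=1/2; μ^(3)=-4

((0, 1, 0); (0, 2, 2); (1, 0, 0))


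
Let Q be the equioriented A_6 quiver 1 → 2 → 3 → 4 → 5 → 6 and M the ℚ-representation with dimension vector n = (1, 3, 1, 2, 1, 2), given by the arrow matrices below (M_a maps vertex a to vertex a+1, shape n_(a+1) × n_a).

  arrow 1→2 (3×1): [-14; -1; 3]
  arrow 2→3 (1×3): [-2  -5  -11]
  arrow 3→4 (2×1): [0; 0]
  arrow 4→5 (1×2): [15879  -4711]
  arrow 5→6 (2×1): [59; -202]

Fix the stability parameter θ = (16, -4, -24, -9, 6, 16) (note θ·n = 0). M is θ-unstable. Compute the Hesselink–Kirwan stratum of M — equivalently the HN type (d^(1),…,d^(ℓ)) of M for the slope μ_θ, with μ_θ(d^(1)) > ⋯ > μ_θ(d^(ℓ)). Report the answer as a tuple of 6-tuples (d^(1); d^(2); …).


Barcode: M ≅ I[1,2], I[2,2], I[2,3], I[4,4], I[4,6], I[6,6]. HN layers by μ_θ (5 steps, strictly decreasing):
  μ^(1)=16; μ^(2)=6; μ^(3)=-4; μ^(4)=-9; μ^(5)=-14

((0, 0, 0, 0, 0, 2); (1, 1, 0, 0, 1, 0); (0, 1, 0, 0, 0, 0); (0, 0, 0, 2, 0, 0); (0, 1, 1, 0, 0, 0))


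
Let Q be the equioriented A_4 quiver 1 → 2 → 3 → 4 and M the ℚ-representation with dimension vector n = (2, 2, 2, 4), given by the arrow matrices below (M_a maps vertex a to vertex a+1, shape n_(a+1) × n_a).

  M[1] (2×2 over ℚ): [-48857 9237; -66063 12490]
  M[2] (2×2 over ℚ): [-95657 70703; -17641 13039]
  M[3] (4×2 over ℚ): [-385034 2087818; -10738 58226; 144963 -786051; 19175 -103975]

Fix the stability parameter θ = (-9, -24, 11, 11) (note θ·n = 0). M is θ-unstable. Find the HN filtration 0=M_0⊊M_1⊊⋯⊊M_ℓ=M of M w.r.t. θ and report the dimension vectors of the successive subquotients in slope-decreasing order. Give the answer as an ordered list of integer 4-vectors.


Barcode: M ≅ I[1,2], I[1,3], I[3,4], I[4,4]^3. HN layers by μ_θ (2 steps, strictly decreasing):
  μ^(1)=11; μ^(2)=-33/2

((0, 0, 2, 4); (2, 2, 0, 0))


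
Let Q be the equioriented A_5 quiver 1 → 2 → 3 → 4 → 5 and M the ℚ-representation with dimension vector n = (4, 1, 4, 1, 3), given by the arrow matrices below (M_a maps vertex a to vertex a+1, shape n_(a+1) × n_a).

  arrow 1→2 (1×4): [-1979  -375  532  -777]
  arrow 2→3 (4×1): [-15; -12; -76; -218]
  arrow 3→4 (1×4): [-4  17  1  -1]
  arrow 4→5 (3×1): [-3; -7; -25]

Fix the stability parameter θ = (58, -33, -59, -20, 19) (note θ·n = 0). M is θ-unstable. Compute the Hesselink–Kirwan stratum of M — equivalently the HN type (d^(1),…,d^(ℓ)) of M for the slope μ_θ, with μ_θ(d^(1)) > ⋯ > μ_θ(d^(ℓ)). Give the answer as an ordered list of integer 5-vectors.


Interval decomposition of M: I[1,1]^3, I[1,5], I[3,3]^3, I[5,5]^2.
HN type (ℓ=4): μ^(1)=58; μ^(2)=19; μ^(3)=-27/2; μ^(4)=-59

((3, 0, 0, 0, 0); (0, 0, 0, 0, 3); (1, 1, 1, 1, 0); (0, 0, 3, 0, 0))


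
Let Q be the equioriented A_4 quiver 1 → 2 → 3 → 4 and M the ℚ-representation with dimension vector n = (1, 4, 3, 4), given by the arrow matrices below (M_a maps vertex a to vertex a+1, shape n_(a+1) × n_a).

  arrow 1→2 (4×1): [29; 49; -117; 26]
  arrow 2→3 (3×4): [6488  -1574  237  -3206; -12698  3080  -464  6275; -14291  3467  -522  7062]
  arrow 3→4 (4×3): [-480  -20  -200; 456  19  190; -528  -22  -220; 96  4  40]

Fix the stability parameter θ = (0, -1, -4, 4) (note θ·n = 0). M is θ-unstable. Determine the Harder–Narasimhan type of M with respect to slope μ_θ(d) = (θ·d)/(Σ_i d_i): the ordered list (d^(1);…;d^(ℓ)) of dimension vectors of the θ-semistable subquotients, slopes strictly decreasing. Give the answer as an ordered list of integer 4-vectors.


Interval decomposition of M: I[1,3], I[2,2], I[2,3], I[2,4], I[4,4]^3.
HN type (ℓ=4): μ^(1)=4; μ^(2)=-1; μ^(3)=-5/3; μ^(4)=-5/2

((0, 0, 0, 4); (0, 1, 0, 0); (1, 1, 1, 0); (0, 2, 2, 0))


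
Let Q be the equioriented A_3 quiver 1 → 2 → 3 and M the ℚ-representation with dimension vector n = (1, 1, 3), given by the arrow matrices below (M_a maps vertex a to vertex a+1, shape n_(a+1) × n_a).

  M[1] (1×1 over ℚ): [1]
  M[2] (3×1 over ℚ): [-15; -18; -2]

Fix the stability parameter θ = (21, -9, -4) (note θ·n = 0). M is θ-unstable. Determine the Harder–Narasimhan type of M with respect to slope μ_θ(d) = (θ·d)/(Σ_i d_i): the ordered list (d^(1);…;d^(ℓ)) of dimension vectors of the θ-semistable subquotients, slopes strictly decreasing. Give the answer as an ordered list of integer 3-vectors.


Barcode: M ≅ I[1,3], I[3,3]^2. HN layers by μ_θ (2 steps, strictly decreasing):
  μ^(1)=8/3; μ^(2)=-4

((1, 1, 1); (0, 0, 2))


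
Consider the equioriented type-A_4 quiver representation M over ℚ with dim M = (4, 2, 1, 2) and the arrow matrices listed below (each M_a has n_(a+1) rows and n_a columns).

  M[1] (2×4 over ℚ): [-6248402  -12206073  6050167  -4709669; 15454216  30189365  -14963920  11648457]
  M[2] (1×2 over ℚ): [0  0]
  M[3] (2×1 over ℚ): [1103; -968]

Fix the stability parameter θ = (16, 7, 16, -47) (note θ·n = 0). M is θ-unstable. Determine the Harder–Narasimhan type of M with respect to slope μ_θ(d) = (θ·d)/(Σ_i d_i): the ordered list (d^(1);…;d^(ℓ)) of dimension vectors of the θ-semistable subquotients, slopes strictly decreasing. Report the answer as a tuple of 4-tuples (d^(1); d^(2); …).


Interval decomposition of M: I[1,1]^2, I[1,2]^2, I[3,4], I[4,4].
HN type (ℓ=4): μ^(1)=16; μ^(2)=23/2; μ^(3)=-31/2; μ^(4)=-47

((2, 0, 0, 0); (2, 2, 0, 0); (0, 0, 1, 1); (0, 0, 0, 1))


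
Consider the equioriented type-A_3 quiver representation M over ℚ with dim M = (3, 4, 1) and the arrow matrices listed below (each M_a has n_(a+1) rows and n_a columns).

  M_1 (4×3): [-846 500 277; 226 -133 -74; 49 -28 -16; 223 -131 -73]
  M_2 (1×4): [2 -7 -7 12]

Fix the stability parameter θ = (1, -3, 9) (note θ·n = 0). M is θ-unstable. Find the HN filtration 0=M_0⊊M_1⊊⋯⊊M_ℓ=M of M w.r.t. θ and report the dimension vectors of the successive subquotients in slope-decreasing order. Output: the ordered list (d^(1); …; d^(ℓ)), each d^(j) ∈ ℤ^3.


Barcode: M ≅ I[1,2]^2, I[1,3], I[2,2]. HN layers by μ_θ (3 steps, strictly decreasing):
  μ^(1)=9; μ^(2)=-1; μ^(3)=-3

((0, 0, 1); (3, 3, 0); (0, 1, 0))


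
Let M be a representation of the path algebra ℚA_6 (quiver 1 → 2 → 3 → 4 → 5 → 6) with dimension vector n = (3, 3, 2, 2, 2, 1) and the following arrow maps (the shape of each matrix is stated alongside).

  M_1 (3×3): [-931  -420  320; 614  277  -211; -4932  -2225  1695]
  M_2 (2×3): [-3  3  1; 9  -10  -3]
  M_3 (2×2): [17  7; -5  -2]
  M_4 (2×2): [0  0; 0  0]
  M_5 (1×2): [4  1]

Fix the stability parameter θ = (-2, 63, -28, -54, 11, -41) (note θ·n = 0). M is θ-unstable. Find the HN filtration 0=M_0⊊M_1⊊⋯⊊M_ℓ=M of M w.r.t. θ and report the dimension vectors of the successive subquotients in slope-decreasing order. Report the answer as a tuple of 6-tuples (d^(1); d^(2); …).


Via rank(M_{q-1}∘⋯∘M_p): M ≅ I[1,1], I[1,4]^2, I[2,2], I[5,5], I[5,6].
μ_θ-semistable layers: μ^(1)=63; μ^(2)=11; μ^(3)=-2; μ^(4)=-21/4; μ^(5)=-15

((0, 1, 0, 0, 0, 0); (0, 0, 0, 0, 1, 0); (1, 0, 0, 0, 0, 0); (2, 2, 2, 2, 0, 0); (0, 0, 0, 0, 1, 1))


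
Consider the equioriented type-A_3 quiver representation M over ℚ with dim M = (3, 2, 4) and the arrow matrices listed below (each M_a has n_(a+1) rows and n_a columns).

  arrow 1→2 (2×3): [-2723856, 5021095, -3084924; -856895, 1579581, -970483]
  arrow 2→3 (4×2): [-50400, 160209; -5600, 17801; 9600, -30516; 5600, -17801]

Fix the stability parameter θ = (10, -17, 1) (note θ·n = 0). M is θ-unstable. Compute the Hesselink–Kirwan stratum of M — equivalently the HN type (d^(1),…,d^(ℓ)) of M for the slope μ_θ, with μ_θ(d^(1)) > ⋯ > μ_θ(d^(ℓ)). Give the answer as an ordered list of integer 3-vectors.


Via rank(M_{q-1}∘⋯∘M_p): M ≅ I[1,1], I[1,2], I[1,3], I[3,3]^3.
μ_θ-semistable layers: μ^(1)=10; μ^(2)=1; μ^(3)=-7/2

((1, 0, 0); (0, 0, 4); (2, 2, 0))


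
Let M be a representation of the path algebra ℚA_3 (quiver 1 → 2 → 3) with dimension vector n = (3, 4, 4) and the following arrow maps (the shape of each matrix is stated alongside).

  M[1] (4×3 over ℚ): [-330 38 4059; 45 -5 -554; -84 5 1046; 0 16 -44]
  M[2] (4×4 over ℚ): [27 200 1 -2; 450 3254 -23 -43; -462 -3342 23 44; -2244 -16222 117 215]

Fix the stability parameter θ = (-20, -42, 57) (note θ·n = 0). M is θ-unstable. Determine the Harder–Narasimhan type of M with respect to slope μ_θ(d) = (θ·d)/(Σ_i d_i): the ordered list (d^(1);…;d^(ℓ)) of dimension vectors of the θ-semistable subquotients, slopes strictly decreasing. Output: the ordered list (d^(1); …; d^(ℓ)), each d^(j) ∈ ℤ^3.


Interval decomposition of M: I[1,2], I[1,3]^2, I[2,3], I[3,3].
HN type (ℓ=3): μ^(1)=57; μ^(2)=-31; μ^(3)=-42

((0, 0, 4); (3, 3, 0); (0, 1, 0))


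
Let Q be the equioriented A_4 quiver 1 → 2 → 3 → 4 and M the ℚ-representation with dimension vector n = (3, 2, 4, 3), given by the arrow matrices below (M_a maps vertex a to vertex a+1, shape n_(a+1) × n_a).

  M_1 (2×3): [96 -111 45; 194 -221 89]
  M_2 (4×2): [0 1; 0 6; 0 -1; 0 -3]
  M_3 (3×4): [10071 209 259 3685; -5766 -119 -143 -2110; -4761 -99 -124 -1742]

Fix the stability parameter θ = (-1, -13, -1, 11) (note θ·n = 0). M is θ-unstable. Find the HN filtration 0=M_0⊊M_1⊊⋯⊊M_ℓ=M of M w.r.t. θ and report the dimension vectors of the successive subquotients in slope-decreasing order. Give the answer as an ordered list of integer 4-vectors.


Via rank(M_{q-1}∘⋯∘M_p): M ≅ I[1,1], I[1,2], I[1,4], I[3,3], I[3,4]^2.
μ_θ-semistable layers: μ^(1)=11; μ^(2)=-1; μ^(3)=-7

((0, 0, 0, 3); (1, 0, 4, 0); (2, 2, 0, 0))


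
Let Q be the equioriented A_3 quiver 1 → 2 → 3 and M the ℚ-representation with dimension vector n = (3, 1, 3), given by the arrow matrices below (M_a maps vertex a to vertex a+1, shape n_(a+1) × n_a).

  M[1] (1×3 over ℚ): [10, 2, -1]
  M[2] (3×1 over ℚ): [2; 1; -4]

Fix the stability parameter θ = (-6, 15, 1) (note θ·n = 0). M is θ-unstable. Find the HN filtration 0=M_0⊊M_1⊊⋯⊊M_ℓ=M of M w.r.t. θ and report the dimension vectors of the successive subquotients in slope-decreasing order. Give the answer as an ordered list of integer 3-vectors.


Via rank(M_{q-1}∘⋯∘M_p): M ≅ I[1,1]^2, I[1,3], I[3,3]^2.
μ_θ-semistable layers: μ^(1)=8; μ^(2)=1; μ^(3)=-6

((0, 1, 1); (0, 0, 2); (3, 0, 0))


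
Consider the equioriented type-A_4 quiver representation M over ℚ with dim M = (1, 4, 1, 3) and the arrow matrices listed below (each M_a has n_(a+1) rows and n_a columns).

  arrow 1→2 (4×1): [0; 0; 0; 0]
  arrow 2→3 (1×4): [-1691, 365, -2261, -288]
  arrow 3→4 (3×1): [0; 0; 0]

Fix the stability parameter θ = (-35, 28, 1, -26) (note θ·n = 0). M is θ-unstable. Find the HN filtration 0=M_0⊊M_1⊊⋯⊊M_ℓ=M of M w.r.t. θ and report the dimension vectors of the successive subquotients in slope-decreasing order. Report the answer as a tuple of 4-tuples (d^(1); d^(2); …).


Interval decomposition of M: I[1,1], I[2,2]^3, I[2,3], I[4,4]^3.
HN type (ℓ=4): μ^(1)=28; μ^(2)=29/2; μ^(3)=-26; μ^(4)=-35

((0, 3, 0, 0); (0, 1, 1, 0); (0, 0, 0, 3); (1, 0, 0, 0))


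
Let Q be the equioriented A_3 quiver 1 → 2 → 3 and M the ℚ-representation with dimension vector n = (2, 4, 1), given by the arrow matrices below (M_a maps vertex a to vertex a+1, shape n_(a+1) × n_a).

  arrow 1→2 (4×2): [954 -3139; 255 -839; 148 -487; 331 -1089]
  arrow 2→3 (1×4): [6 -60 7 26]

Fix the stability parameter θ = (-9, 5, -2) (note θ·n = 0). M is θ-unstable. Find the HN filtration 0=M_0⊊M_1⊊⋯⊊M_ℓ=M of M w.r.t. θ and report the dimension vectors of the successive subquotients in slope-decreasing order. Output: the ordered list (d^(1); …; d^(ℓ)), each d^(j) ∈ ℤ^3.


Interval decomposition of M: I[1,2], I[1,3], I[2,2]^2.
HN type (ℓ=3): μ^(1)=5; μ^(2)=3/2; μ^(3)=-9

((0, 3, 0); (0, 1, 1); (2, 0, 0))


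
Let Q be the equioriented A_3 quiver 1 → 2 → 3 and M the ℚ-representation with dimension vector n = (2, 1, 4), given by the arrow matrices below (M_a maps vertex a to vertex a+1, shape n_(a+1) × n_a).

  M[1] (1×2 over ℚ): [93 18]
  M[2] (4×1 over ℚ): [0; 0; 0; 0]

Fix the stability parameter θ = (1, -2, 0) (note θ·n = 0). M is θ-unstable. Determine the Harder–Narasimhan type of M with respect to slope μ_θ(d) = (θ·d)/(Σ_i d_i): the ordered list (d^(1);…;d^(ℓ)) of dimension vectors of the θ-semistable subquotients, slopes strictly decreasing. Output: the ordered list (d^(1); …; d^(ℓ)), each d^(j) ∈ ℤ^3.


Interval decomposition of M: I[1,1], I[1,2], I[3,3]^4.
HN type (ℓ=3): μ^(1)=1; μ^(2)=0; μ^(3)=-1/2

((1, 0, 0); (0, 0, 4); (1, 1, 0))


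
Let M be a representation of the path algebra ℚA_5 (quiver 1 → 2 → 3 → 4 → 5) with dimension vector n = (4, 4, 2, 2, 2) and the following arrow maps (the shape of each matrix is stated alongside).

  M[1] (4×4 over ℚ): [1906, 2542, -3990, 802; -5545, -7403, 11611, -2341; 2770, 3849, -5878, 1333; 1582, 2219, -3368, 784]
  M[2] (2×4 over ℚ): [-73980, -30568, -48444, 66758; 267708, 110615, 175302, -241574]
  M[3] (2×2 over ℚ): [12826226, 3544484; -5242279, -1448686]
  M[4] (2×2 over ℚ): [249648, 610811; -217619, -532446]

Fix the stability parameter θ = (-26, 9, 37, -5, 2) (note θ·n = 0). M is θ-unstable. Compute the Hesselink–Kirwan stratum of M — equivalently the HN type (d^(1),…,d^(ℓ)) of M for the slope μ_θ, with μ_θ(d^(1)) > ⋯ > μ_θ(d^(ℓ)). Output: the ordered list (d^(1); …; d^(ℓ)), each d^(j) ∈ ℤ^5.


Interval decomposition of M: I[1,1], I[1,2], I[1,3], I[1,5], I[2,2], I[4,5].
HN type (ℓ=6): μ^(1)=37; μ^(2)=34/3; μ^(3)=9; μ^(4)=2; μ^(5)=-5; μ^(6)=-26

((0, 0, 1, 0, 0); (0, 0, 1, 1, 1); (0, 4, 0, 0, 0); (0, 0, 0, 0, 1); (0, 0, 0, 1, 0); (4, 0, 0, 0, 0))


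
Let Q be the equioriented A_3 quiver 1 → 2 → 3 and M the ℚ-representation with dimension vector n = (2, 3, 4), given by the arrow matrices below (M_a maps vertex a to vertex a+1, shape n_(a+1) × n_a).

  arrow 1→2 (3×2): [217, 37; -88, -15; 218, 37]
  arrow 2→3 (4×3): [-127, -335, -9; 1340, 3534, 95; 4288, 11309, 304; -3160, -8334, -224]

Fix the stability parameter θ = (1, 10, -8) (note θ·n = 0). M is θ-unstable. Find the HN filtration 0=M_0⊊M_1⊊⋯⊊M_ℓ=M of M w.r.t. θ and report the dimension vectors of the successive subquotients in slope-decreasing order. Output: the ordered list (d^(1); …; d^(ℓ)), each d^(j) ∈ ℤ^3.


Via rank(M_{q-1}∘⋯∘M_p): M ≅ I[1,3]^2, I[2,3], I[3,3].
μ_θ-semistable layers: μ^(1)=1; μ^(2)=-8

((2, 3, 3); (0, 0, 1))


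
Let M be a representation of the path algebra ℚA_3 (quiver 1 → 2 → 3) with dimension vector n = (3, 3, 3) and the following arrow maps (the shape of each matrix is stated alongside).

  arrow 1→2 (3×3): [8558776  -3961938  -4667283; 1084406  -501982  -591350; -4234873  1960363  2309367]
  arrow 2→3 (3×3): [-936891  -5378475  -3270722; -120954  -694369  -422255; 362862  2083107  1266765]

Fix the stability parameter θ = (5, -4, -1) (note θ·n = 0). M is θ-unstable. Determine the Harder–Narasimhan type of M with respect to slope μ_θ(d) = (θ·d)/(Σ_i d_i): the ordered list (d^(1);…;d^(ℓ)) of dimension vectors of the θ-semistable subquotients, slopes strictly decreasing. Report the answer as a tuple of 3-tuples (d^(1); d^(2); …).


Via rank(M_{q-1}∘⋯∘M_p): M ≅ I[1,2], I[1,3]^2, I[3,3].
μ_θ-semistable layers: μ^(1)=1/2; μ^(2)=0; μ^(3)=-1

((1, 1, 0); (2, 2, 2); (0, 0, 1))


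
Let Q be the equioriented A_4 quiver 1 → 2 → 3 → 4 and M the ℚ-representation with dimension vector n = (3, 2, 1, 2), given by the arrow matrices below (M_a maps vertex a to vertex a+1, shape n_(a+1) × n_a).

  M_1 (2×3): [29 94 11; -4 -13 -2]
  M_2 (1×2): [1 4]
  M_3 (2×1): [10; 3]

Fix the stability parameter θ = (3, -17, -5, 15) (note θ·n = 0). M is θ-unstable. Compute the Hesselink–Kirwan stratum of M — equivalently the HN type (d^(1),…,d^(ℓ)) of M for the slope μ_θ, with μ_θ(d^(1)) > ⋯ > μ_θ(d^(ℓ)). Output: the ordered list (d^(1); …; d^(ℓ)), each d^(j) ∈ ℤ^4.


Barcode: M ≅ I[1,1], I[1,2], I[1,4], I[4,4]. HN layers by μ_θ (4 steps, strictly decreasing):
  μ^(1)=15; μ^(2)=3; μ^(3)=-5; μ^(4)=-7

((0, 0, 0, 2); (1, 0, 0, 0); (0, 0, 1, 0); (2, 2, 0, 0))


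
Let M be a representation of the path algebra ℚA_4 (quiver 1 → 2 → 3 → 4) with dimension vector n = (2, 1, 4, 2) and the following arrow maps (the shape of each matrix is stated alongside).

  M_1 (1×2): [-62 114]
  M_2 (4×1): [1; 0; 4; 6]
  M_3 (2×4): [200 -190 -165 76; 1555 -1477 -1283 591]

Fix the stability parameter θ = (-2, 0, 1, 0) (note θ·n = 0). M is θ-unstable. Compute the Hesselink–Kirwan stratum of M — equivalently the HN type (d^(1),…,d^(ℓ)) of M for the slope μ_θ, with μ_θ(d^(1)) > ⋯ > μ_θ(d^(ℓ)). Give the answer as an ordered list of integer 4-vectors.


Via rank(M_{q-1}∘⋯∘M_p): M ≅ I[1,1], I[1,4], I[3,3]^2, I[3,4].
μ_θ-semistable layers: μ^(1)=1; μ^(2)=1/2; μ^(3)=0; μ^(4)=-2

((0, 0, 2, 0); (0, 0, 2, 2); (0, 1, 0, 0); (2, 0, 0, 0))


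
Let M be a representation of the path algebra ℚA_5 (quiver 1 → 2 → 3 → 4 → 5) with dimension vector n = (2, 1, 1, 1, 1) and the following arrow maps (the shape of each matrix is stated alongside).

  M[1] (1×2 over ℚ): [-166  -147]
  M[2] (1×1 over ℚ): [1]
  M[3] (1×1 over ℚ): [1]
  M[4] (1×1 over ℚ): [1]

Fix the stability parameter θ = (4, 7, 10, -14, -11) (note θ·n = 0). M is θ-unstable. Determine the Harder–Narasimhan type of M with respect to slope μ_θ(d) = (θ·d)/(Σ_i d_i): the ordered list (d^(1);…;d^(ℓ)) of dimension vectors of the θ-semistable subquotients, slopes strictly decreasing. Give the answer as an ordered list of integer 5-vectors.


Via rank(M_{q-1}∘⋯∘M_p): M ≅ I[1,1], I[1,5].
μ_θ-semistable layers: μ^(1)=4; μ^(2)=-4/5

((1, 0, 0, 0, 0); (1, 1, 1, 1, 1))


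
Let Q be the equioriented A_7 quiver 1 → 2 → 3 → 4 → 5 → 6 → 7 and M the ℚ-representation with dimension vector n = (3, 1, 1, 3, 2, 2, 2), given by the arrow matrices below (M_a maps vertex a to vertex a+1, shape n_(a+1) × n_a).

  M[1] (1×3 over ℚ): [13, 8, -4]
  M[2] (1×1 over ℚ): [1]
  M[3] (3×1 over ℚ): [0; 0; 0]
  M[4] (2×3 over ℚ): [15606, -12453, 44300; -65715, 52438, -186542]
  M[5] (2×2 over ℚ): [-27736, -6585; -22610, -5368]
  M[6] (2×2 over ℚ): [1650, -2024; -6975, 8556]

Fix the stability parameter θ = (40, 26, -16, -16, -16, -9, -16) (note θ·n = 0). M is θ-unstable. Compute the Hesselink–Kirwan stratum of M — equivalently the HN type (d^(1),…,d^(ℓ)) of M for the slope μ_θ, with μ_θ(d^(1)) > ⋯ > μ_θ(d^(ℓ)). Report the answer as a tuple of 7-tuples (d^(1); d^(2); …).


Via rank(M_{q-1}∘⋯∘M_p): M ≅ I[1,1]^2, I[1,3], I[4,4], I[4,6], I[4,7], I[7,7].
μ_θ-semistable layers: μ^(1)=40; μ^(2)=50/3; μ^(3)=-9; μ^(4)=-25/2; μ^(5)=-16

((2, 0, 0, 0, 0, 0, 0); (1, 1, 1, 0, 0, 0, 0); (0, 0, 0, 0, 0, 1, 0); (0, 0, 0, 0, 0, 1, 1); (0, 0, 0, 3, 2, 0, 1))


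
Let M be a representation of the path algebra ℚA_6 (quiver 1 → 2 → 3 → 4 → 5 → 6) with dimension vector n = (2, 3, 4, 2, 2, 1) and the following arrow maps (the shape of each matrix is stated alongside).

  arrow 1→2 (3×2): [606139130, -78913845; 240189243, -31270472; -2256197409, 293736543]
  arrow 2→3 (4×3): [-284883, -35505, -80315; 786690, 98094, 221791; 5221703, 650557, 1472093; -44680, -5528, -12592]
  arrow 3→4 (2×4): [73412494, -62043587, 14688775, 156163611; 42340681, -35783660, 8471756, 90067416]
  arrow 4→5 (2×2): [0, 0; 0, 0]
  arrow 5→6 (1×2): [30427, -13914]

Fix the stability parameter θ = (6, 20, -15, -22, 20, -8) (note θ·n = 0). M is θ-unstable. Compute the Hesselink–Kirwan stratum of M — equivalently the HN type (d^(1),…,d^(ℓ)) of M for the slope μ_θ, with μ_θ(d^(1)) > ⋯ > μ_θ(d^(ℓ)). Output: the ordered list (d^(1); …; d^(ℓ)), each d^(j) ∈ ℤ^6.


Interval decomposition of M: I[1,2], I[1,4], I[2,4], I[3,3]^2, I[5,5], I[5,6].
HN type (ℓ=5): μ^(1)=20; μ^(2)=6; μ^(3)=-11/4; μ^(4)=-17/3; μ^(5)=-15

((0, 1, 0, 0, 1, 0); (1, 0, 0, 0, 1, 1); (1, 1, 1, 1, 0, 0); (0, 1, 1, 1, 0, 0); (0, 0, 2, 0, 0, 0))


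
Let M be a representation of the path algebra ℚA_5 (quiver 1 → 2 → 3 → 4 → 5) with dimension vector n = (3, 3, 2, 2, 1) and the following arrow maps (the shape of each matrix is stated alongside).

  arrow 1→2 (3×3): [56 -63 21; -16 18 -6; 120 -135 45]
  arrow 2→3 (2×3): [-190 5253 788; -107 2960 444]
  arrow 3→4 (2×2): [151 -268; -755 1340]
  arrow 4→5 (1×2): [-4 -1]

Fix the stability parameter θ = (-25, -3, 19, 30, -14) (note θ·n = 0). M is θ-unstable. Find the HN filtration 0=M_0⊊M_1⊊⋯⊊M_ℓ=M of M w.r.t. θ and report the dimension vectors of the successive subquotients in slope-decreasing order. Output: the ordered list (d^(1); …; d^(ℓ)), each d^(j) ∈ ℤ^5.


Interval decomposition of M: I[1,1]^2, I[1,5], I[2,2], I[2,3], I[4,4].
HN type (ℓ=5): μ^(1)=30; μ^(2)=19; μ^(3)=35/3; μ^(4)=-3; μ^(5)=-25

((0, 0, 0, 1, 0); (0, 0, 1, 0, 0); (0, 0, 1, 1, 1); (0, 3, 0, 0, 0); (3, 0, 0, 0, 0))


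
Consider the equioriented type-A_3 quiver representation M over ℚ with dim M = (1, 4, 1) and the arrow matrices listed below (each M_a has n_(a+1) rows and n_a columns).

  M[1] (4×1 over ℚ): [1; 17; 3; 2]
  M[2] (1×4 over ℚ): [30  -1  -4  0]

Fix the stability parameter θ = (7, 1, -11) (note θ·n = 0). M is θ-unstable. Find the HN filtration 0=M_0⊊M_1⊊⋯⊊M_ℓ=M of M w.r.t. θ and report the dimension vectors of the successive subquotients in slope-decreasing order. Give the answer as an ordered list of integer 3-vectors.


Via rank(M_{q-1}∘⋯∘M_p): M ≅ I[1,3], I[2,2]^3.
μ_θ-semistable layers: μ^(1)=1; μ^(2)=-1

((0, 3, 0); (1, 1, 1))


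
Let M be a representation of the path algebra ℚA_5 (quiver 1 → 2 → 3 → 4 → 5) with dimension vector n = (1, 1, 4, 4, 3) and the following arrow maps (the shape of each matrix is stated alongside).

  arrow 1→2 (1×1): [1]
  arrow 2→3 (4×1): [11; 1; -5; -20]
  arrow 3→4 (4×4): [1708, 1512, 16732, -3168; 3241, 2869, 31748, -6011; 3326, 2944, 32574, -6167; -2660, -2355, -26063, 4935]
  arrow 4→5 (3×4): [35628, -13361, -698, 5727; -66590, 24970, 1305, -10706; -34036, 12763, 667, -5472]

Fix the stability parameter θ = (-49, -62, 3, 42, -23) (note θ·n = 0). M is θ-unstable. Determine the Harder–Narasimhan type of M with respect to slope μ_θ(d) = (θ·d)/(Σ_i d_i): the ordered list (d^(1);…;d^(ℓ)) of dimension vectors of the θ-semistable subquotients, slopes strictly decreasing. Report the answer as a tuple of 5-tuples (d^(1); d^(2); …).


Interval decomposition of M: I[1,3], I[3,5]^3, I[4,4].
HN type (ℓ=4): μ^(1)=42; μ^(2)=19/2; μ^(3)=3; μ^(4)=-111/2

((0, 0, 0, 1, 0); (0, 0, 0, 3, 3); (0, 0, 4, 0, 0); (1, 1, 0, 0, 0))


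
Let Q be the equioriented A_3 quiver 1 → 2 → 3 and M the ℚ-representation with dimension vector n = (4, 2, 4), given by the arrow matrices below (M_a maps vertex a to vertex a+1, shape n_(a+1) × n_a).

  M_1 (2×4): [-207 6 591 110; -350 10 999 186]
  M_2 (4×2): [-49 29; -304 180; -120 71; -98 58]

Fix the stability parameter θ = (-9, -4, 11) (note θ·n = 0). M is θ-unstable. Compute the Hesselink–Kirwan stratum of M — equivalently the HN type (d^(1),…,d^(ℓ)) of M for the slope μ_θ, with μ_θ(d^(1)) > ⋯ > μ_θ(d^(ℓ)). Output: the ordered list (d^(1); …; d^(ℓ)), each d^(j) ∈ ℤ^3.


Barcode: M ≅ I[1,1]^2, I[1,3]^2, I[3,3]^2. HN layers by μ_θ (3 steps, strictly decreasing):
  μ^(1)=11; μ^(2)=-4; μ^(3)=-9

((0, 0, 4); (0, 2, 0); (4, 0, 0))


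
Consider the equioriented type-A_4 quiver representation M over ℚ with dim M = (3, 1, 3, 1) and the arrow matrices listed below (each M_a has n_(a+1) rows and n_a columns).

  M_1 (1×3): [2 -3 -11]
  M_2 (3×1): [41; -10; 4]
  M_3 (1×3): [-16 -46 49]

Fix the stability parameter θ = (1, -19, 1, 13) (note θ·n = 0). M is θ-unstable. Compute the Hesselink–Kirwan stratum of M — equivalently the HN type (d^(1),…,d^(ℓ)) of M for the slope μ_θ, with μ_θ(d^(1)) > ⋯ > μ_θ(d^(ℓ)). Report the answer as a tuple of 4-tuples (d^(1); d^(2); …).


Barcode: M ≅ I[1,1]^2, I[1,3], I[3,3], I[3,4]. HN layers by μ_θ (3 steps, strictly decreasing):
  μ^(1)=13; μ^(2)=1; μ^(3)=-9

((0, 0, 0, 1); (2, 0, 3, 0); (1, 1, 0, 0))


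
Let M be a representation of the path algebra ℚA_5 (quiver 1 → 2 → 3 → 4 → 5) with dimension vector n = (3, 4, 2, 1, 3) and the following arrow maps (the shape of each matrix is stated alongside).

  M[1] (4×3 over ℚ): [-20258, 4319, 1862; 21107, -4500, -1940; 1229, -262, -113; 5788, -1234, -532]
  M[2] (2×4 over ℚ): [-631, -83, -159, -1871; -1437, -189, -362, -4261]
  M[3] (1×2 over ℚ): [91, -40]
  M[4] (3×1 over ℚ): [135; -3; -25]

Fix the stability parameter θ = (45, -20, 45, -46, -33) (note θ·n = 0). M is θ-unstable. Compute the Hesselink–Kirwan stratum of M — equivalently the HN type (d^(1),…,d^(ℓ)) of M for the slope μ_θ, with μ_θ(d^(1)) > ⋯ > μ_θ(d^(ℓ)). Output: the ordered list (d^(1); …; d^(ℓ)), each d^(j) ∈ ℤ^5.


Barcode: M ≅ I[1,2], I[1,3], I[1,5], I[2,2], I[5,5]^2. HN layers by μ_θ (5 steps, strictly decreasing):
  μ^(1)=45; μ^(2)=25/2; μ^(3)=-9/5; μ^(4)=-20; μ^(5)=-33

((0, 0, 1, 0, 0); (2, 2, 0, 0, 0); (1, 1, 1, 1, 1); (0, 1, 0, 0, 0); (0, 0, 0, 0, 2))


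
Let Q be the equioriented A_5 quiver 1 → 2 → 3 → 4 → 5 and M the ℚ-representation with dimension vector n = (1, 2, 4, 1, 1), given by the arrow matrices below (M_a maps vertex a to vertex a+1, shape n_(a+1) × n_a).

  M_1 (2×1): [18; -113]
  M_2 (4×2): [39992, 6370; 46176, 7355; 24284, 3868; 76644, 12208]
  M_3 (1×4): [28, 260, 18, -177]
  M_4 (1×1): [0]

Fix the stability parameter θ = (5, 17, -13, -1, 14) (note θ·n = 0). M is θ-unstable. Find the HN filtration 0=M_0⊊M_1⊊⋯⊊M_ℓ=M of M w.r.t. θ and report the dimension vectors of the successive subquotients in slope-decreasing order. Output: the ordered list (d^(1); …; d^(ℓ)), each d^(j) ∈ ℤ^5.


Barcode: M ≅ I[1,4], I[2,3], I[3,3]^2, I[5,5]. HN layers by μ_θ (3 steps, strictly decreasing):
  μ^(1)=14; μ^(2)=2; μ^(3)=-13

((0, 0, 0, 0, 1); (1, 2, 2, 1, 0); (0, 0, 2, 0, 0))


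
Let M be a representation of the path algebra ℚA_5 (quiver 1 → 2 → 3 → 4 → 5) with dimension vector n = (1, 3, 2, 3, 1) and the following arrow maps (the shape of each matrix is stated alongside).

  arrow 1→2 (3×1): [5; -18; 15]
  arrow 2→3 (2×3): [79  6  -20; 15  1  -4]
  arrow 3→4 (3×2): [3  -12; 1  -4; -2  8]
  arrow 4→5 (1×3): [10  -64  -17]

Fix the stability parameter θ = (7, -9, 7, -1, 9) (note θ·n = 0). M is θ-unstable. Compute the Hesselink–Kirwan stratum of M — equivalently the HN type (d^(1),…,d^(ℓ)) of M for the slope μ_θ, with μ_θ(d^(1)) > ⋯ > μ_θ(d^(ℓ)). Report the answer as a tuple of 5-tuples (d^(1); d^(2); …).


Via rank(M_{q-1}∘⋯∘M_p): M ≅ I[1,4], I[2,2], I[2,3], I[4,4], I[4,5].
μ_θ-semistable layers: μ^(1)=9; μ^(2)=7; μ^(3)=3; μ^(4)=-1; μ^(5)=-9

((0, 0, 0, 0, 1); (0, 0, 1, 0, 0); (0, 0, 1, 1, 0); (1, 1, 0, 2, 0); (0, 2, 0, 0, 0))


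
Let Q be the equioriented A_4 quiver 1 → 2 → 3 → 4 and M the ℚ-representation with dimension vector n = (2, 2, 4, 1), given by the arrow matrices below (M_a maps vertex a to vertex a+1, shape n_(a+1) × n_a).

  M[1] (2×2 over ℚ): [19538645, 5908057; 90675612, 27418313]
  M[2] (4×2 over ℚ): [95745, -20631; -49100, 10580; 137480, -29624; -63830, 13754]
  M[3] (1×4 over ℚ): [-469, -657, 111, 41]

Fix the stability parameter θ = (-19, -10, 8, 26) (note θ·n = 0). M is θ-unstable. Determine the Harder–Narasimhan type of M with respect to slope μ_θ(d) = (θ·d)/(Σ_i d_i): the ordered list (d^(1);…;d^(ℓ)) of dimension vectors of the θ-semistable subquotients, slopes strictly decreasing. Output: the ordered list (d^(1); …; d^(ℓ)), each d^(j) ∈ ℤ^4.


Barcode: M ≅ I[1,2], I[1,4], I[3,3]^3. HN layers by μ_θ (4 steps, strictly decreasing):
  μ^(1)=26; μ^(2)=8; μ^(3)=-10; μ^(4)=-19

((0, 0, 0, 1); (0, 0, 4, 0); (0, 2, 0, 0); (2, 0, 0, 0))


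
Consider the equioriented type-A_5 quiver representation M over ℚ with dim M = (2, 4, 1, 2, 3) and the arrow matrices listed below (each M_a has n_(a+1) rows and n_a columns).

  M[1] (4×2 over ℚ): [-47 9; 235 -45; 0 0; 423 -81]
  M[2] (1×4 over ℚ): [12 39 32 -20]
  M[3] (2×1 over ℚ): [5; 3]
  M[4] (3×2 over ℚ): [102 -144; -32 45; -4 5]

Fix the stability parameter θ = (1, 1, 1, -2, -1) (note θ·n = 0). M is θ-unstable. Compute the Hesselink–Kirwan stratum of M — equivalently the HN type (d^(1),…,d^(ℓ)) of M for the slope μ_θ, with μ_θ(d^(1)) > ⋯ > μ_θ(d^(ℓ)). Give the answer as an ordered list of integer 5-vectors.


Barcode: M ≅ I[1,1], I[1,5], I[2,2]^3, I[4,5], I[5,5]. HN layers by μ_θ (4 steps, strictly decreasing):
  μ^(1)=1; μ^(2)=0; μ^(3)=-1; μ^(4)=-2

((1, 3, 0, 0, 0); (1, 1, 1, 1, 1); (0, 0, 0, 0, 2); (0, 0, 0, 1, 0))


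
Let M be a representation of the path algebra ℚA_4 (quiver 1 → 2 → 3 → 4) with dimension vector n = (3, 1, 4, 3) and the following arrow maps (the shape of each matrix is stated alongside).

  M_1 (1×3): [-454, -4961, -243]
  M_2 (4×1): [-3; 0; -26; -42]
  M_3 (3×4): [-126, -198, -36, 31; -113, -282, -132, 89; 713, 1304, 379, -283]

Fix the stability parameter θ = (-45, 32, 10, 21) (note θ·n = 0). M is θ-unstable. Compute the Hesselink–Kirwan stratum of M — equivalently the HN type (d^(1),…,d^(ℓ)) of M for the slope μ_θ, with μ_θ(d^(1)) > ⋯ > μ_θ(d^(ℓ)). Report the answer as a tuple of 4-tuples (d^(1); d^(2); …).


Barcode: M ≅ I[1,1]^2, I[1,4], I[3,3], I[3,4]^2. HN layers by μ_θ (3 steps, strictly decreasing):
  μ^(1)=21; μ^(2)=10; μ^(3)=-45

((0, 1, 1, 3); (0, 0, 3, 0); (3, 0, 0, 0))


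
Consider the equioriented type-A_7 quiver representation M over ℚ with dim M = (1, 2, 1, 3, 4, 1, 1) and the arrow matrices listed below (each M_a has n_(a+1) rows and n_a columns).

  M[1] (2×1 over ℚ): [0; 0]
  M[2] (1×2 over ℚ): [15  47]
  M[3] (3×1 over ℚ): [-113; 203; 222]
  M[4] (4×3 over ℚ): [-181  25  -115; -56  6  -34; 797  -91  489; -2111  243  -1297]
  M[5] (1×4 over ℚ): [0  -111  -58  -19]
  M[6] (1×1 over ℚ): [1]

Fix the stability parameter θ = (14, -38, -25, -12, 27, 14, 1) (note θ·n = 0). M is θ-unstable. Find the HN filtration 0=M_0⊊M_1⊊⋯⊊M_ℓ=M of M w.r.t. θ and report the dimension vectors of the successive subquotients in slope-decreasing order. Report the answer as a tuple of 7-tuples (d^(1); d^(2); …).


Barcode: M ≅ I[1,1], I[2,2], I[2,7], I[4,4], I[4,5], I[5,5]^2. HN layers by μ_θ (5 steps, strictly decreasing):
  μ^(1)=27; μ^(2)=14; μ^(3)=-12; μ^(4)=-25; μ^(5)=-38

((0, 0, 0, 0, 3, 0, 0); (1, 0, 0, 0, 1, 1, 1); (0, 0, 0, 3, 0, 0, 0); (0, 0, 1, 0, 0, 0, 0); (0, 2, 0, 0, 0, 0, 0))


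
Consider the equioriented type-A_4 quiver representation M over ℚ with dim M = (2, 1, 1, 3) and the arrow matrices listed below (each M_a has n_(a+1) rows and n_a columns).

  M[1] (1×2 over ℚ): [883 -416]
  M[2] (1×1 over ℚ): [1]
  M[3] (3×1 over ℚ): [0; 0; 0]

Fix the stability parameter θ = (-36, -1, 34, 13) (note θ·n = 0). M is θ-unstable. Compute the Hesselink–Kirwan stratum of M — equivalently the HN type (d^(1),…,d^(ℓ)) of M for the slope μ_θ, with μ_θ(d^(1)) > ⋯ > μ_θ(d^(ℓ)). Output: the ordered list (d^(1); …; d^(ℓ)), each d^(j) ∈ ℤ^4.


Barcode: M ≅ I[1,1], I[1,3], I[4,4]^3. HN layers by μ_θ (4 steps, strictly decreasing):
  μ^(1)=34; μ^(2)=13; μ^(3)=-1; μ^(4)=-36

((0, 0, 1, 0); (0, 0, 0, 3); (0, 1, 0, 0); (2, 0, 0, 0))


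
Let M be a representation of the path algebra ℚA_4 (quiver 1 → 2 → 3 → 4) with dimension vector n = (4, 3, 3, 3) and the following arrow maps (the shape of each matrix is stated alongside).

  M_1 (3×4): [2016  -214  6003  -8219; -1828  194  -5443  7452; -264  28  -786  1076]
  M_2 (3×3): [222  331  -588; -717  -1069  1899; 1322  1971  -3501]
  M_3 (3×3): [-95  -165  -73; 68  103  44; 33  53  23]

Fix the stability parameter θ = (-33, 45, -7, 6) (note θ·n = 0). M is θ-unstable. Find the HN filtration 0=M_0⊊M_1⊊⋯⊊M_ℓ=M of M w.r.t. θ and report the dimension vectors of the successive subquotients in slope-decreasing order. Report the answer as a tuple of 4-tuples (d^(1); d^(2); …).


Via rank(M_{q-1}∘⋯∘M_p): M ≅ I[1,1]^2, I[1,4]^2, I[2,3], I[4,4].
μ_θ-semistable layers: μ^(1)=19; μ^(2)=44/3; μ^(3)=6; μ^(4)=-33

((0, 1, 1, 0); (0, 2, 2, 2); (0, 0, 0, 1); (4, 0, 0, 0))


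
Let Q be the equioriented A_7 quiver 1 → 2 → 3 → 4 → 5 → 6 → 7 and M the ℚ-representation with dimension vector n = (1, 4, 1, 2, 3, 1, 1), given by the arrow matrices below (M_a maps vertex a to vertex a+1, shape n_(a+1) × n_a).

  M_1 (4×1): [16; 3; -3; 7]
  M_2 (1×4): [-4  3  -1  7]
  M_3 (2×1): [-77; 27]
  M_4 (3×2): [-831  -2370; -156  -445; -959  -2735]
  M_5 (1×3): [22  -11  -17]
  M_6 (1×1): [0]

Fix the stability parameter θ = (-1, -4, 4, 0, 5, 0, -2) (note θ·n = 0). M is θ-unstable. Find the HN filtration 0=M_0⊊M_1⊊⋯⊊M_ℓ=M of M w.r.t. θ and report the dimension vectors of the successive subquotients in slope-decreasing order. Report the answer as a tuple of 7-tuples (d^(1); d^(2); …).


Via rank(M_{q-1}∘⋯∘M_p): M ≅ I[1,6], I[2,2]^3, I[4,5], I[5,5], I[7,7].
μ_θ-semistable layers: μ^(1)=5; μ^(2)=5/2; μ^(3)=2; μ^(4)=0; μ^(5)=-2; μ^(6)=-5/2; μ^(7)=-4

((0, 0, 0, 0, 2, 0, 0); (0, 0, 0, 0, 1, 1, 0); (0, 0, 1, 1, 0, 0, 0); (0, 0, 0, 1, 0, 0, 0); (0, 0, 0, 0, 0, 0, 1); (1, 1, 0, 0, 0, 0, 0); (0, 3, 0, 0, 0, 0, 0))


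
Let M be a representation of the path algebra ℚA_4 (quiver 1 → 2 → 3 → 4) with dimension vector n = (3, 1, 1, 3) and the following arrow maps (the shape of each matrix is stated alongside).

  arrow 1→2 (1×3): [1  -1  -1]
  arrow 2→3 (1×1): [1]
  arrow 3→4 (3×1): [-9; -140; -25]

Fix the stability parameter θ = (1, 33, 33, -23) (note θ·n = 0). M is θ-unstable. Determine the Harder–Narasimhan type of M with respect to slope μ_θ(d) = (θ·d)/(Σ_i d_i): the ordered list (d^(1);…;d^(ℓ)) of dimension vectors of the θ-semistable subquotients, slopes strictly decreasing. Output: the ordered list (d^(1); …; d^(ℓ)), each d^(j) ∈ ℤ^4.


Interval decomposition of M: I[1,1]^2, I[1,4], I[4,4]^2.
HN type (ℓ=3): μ^(1)=43/3; μ^(2)=1; μ^(3)=-23

((0, 1, 1, 1); (3, 0, 0, 0); (0, 0, 0, 2))


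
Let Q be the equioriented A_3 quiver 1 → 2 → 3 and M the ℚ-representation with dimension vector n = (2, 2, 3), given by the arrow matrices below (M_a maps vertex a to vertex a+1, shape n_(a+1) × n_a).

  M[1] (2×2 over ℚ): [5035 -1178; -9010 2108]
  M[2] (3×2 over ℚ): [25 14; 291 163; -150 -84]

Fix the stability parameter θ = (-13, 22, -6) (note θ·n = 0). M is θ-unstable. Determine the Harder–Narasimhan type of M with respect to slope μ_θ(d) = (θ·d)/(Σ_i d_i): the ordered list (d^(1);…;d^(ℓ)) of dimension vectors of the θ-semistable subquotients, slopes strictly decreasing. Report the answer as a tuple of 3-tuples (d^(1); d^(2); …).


Interval decomposition of M: I[1,1], I[1,3], I[2,3], I[3,3].
HN type (ℓ=3): μ^(1)=8; μ^(2)=-6; μ^(3)=-13

((0, 2, 2); (0, 0, 1); (2, 0, 0))


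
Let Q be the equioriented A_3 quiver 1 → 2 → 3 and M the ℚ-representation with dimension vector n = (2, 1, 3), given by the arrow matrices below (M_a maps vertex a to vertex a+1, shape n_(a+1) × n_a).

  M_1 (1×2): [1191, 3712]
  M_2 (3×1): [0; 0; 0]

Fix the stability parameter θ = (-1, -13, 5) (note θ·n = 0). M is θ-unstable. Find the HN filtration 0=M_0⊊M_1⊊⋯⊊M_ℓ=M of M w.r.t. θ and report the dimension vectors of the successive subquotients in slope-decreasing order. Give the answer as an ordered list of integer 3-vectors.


Interval decomposition of M: I[1,1], I[1,2], I[3,3]^3.
HN type (ℓ=3): μ^(1)=5; μ^(2)=-1; μ^(3)=-7

((0, 0, 3); (1, 0, 0); (1, 1, 0))


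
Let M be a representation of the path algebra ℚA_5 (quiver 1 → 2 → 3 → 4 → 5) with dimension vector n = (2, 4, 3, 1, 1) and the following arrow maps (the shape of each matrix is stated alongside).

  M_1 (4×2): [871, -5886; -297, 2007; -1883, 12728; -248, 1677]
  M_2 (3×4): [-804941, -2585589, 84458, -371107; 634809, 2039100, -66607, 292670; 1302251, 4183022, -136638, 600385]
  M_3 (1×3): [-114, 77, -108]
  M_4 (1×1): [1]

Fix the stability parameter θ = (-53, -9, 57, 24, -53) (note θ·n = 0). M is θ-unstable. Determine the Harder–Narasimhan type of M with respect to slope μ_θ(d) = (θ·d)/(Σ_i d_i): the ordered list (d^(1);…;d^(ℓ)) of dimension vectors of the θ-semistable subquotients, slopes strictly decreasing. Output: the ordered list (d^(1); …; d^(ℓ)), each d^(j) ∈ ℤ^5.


Interval decomposition of M: I[1,3], I[1,5], I[2,2], I[2,3].
HN type (ℓ=4): μ^(1)=57; μ^(2)=28/3; μ^(3)=-9; μ^(4)=-53

((0, 0, 2, 0, 0); (0, 0, 1, 1, 1); (0, 4, 0, 0, 0); (2, 0, 0, 0, 0))
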